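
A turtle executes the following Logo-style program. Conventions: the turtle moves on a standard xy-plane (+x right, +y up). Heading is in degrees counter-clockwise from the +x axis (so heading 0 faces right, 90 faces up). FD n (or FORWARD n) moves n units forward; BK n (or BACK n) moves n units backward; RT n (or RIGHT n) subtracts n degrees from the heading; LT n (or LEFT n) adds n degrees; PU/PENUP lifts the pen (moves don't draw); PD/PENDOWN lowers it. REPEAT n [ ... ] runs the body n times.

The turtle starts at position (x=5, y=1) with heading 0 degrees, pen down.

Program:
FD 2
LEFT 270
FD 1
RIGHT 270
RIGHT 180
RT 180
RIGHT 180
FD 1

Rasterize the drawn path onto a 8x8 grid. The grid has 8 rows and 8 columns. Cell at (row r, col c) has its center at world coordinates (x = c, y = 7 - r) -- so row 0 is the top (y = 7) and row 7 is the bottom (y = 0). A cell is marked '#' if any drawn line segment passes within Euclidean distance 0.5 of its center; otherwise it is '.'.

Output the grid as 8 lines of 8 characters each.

Answer: ........
........
........
........
........
........
.....###
......##

Derivation:
Segment 0: (5,1) -> (7,1)
Segment 1: (7,1) -> (7,0)
Segment 2: (7,0) -> (6,-0)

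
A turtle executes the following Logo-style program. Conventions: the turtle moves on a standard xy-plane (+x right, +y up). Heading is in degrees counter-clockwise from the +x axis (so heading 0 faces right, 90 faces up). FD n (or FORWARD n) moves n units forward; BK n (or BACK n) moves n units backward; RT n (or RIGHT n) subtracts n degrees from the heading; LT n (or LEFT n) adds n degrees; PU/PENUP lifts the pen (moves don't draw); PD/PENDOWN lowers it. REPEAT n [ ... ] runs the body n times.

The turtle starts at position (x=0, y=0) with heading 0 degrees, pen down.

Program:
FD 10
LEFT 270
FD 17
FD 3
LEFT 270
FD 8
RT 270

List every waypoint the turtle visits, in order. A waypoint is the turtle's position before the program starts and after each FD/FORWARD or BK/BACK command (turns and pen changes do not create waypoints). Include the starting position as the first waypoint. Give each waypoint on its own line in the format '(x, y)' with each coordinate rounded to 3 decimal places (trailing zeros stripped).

Answer: (0, 0)
(10, 0)
(10, -17)
(10, -20)
(2, -20)

Derivation:
Executing turtle program step by step:
Start: pos=(0,0), heading=0, pen down
FD 10: (0,0) -> (10,0) [heading=0, draw]
LT 270: heading 0 -> 270
FD 17: (10,0) -> (10,-17) [heading=270, draw]
FD 3: (10,-17) -> (10,-20) [heading=270, draw]
LT 270: heading 270 -> 180
FD 8: (10,-20) -> (2,-20) [heading=180, draw]
RT 270: heading 180 -> 270
Final: pos=(2,-20), heading=270, 4 segment(s) drawn
Waypoints (5 total):
(0, 0)
(10, 0)
(10, -17)
(10, -20)
(2, -20)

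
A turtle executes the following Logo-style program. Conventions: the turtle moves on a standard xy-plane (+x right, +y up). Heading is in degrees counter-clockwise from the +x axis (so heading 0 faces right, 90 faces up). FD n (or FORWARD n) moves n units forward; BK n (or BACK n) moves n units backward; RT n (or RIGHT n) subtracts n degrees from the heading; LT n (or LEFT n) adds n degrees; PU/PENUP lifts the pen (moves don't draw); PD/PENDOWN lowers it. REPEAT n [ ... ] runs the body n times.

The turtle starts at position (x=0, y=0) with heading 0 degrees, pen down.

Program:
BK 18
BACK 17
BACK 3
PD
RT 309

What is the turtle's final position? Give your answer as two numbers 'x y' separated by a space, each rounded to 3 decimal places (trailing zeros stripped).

Executing turtle program step by step:
Start: pos=(0,0), heading=0, pen down
BK 18: (0,0) -> (-18,0) [heading=0, draw]
BK 17: (-18,0) -> (-35,0) [heading=0, draw]
BK 3: (-35,0) -> (-38,0) [heading=0, draw]
PD: pen down
RT 309: heading 0 -> 51
Final: pos=(-38,0), heading=51, 3 segment(s) drawn

Answer: -38 0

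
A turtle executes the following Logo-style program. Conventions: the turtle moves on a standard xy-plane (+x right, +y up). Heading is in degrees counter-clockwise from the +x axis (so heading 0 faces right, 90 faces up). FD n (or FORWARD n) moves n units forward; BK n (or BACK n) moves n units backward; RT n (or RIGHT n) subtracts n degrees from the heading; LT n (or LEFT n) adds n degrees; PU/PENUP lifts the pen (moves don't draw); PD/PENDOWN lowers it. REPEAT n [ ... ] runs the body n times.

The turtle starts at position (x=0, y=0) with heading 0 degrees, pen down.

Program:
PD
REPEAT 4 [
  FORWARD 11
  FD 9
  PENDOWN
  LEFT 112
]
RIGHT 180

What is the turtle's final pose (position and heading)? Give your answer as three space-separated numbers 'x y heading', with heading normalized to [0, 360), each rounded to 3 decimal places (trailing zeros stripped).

Executing turtle program step by step:
Start: pos=(0,0), heading=0, pen down
PD: pen down
REPEAT 4 [
  -- iteration 1/4 --
  FD 11: (0,0) -> (11,0) [heading=0, draw]
  FD 9: (11,0) -> (20,0) [heading=0, draw]
  PD: pen down
  LT 112: heading 0 -> 112
  -- iteration 2/4 --
  FD 11: (20,0) -> (15.879,10.199) [heading=112, draw]
  FD 9: (15.879,10.199) -> (12.508,18.544) [heading=112, draw]
  PD: pen down
  LT 112: heading 112 -> 224
  -- iteration 3/4 --
  FD 11: (12.508,18.544) -> (4.595,10.902) [heading=224, draw]
  FD 9: (4.595,10.902) -> (-1.879,4.651) [heading=224, draw]
  PD: pen down
  LT 112: heading 224 -> 336
  -- iteration 4/4 --
  FD 11: (-1.879,4.651) -> (8.17,0.176) [heading=336, draw]
  FD 9: (8.17,0.176) -> (16.392,-3.484) [heading=336, draw]
  PD: pen down
  LT 112: heading 336 -> 88
]
RT 180: heading 88 -> 268
Final: pos=(16.392,-3.484), heading=268, 8 segment(s) drawn

Answer: 16.392 -3.484 268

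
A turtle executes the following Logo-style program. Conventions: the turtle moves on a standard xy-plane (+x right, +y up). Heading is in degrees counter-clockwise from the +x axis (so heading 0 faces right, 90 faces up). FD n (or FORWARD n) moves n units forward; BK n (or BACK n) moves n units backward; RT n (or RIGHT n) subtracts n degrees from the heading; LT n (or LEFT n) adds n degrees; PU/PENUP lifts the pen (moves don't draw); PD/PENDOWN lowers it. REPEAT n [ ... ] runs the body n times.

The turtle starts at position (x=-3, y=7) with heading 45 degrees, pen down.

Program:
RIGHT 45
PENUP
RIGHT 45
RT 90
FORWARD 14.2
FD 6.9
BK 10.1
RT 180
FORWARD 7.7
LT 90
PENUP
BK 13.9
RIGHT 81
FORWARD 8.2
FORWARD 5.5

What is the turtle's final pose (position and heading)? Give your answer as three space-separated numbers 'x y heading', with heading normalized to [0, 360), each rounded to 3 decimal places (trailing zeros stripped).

Executing turtle program step by step:
Start: pos=(-3,7), heading=45, pen down
RT 45: heading 45 -> 0
PU: pen up
RT 45: heading 0 -> 315
RT 90: heading 315 -> 225
FD 14.2: (-3,7) -> (-13.041,-3.041) [heading=225, move]
FD 6.9: (-13.041,-3.041) -> (-17.92,-7.92) [heading=225, move]
BK 10.1: (-17.92,-7.92) -> (-10.778,-0.778) [heading=225, move]
RT 180: heading 225 -> 45
FD 7.7: (-10.778,-0.778) -> (-5.333,4.667) [heading=45, move]
LT 90: heading 45 -> 135
PU: pen up
BK 13.9: (-5.333,4.667) -> (4.495,-5.162) [heading=135, move]
RT 81: heading 135 -> 54
FD 8.2: (4.495,-5.162) -> (9.315,1.472) [heading=54, move]
FD 5.5: (9.315,1.472) -> (12.548,5.921) [heading=54, move]
Final: pos=(12.548,5.921), heading=54, 0 segment(s) drawn

Answer: 12.548 5.921 54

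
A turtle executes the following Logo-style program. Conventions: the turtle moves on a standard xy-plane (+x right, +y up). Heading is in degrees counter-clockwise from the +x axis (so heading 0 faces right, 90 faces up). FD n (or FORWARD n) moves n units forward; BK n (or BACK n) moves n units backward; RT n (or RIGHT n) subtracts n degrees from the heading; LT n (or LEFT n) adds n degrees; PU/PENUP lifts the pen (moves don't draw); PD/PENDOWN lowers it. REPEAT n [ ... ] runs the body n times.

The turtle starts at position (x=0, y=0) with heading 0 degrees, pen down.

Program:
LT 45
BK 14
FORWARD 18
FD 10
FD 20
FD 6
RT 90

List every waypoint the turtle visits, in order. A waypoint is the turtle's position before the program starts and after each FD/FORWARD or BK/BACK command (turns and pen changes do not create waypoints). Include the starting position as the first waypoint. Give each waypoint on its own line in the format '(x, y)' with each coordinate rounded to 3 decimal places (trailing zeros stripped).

Answer: (0, 0)
(-9.899, -9.899)
(2.828, 2.828)
(9.899, 9.899)
(24.042, 24.042)
(28.284, 28.284)

Derivation:
Executing turtle program step by step:
Start: pos=(0,0), heading=0, pen down
LT 45: heading 0 -> 45
BK 14: (0,0) -> (-9.899,-9.899) [heading=45, draw]
FD 18: (-9.899,-9.899) -> (2.828,2.828) [heading=45, draw]
FD 10: (2.828,2.828) -> (9.899,9.899) [heading=45, draw]
FD 20: (9.899,9.899) -> (24.042,24.042) [heading=45, draw]
FD 6: (24.042,24.042) -> (28.284,28.284) [heading=45, draw]
RT 90: heading 45 -> 315
Final: pos=(28.284,28.284), heading=315, 5 segment(s) drawn
Waypoints (6 total):
(0, 0)
(-9.899, -9.899)
(2.828, 2.828)
(9.899, 9.899)
(24.042, 24.042)
(28.284, 28.284)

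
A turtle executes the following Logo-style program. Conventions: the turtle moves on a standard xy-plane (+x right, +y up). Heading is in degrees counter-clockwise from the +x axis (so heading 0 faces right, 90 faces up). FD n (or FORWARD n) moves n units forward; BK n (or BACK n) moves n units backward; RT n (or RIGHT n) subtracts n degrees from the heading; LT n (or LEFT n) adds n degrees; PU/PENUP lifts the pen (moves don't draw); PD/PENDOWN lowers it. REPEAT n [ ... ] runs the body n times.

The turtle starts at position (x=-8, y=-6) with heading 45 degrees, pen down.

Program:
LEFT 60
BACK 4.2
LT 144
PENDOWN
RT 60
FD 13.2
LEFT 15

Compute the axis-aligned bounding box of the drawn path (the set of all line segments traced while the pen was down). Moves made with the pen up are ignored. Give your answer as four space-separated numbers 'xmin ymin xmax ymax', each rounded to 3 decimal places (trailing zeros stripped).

Executing turtle program step by step:
Start: pos=(-8,-6), heading=45, pen down
LT 60: heading 45 -> 105
BK 4.2: (-8,-6) -> (-6.913,-10.057) [heading=105, draw]
LT 144: heading 105 -> 249
PD: pen down
RT 60: heading 249 -> 189
FD 13.2: (-6.913,-10.057) -> (-19.95,-12.122) [heading=189, draw]
LT 15: heading 189 -> 204
Final: pos=(-19.95,-12.122), heading=204, 2 segment(s) drawn

Segment endpoints: x in {-19.95, -8, -6.913}, y in {-12.122, -10.057, -6}
xmin=-19.95, ymin=-12.122, xmax=-6.913, ymax=-6

Answer: -19.95 -12.122 -6.913 -6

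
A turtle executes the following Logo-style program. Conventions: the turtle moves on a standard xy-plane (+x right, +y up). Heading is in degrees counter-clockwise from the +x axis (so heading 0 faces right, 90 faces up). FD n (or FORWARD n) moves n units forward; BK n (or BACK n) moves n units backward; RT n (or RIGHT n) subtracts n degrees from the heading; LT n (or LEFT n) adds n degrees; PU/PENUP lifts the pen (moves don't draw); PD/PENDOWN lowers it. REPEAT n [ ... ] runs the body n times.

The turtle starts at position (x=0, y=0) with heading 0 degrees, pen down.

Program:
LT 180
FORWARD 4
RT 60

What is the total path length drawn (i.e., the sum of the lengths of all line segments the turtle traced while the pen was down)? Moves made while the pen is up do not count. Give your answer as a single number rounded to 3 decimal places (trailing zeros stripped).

Answer: 4

Derivation:
Executing turtle program step by step:
Start: pos=(0,0), heading=0, pen down
LT 180: heading 0 -> 180
FD 4: (0,0) -> (-4,0) [heading=180, draw]
RT 60: heading 180 -> 120
Final: pos=(-4,0), heading=120, 1 segment(s) drawn

Segment lengths:
  seg 1: (0,0) -> (-4,0), length = 4
Total = 4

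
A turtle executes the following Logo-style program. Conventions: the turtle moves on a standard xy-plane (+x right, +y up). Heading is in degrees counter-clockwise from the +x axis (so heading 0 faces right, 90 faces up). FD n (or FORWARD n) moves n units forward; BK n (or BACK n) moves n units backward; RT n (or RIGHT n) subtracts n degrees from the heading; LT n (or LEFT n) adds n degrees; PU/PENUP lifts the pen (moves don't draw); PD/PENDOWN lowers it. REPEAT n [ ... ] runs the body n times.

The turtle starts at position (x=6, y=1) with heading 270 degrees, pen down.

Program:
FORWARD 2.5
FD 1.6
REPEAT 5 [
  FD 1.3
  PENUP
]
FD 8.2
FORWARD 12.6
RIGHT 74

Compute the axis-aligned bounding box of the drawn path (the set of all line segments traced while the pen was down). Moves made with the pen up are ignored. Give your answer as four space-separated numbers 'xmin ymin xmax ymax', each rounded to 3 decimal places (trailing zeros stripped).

Answer: 6 -4.4 6 1

Derivation:
Executing turtle program step by step:
Start: pos=(6,1), heading=270, pen down
FD 2.5: (6,1) -> (6,-1.5) [heading=270, draw]
FD 1.6: (6,-1.5) -> (6,-3.1) [heading=270, draw]
REPEAT 5 [
  -- iteration 1/5 --
  FD 1.3: (6,-3.1) -> (6,-4.4) [heading=270, draw]
  PU: pen up
  -- iteration 2/5 --
  FD 1.3: (6,-4.4) -> (6,-5.7) [heading=270, move]
  PU: pen up
  -- iteration 3/5 --
  FD 1.3: (6,-5.7) -> (6,-7) [heading=270, move]
  PU: pen up
  -- iteration 4/5 --
  FD 1.3: (6,-7) -> (6,-8.3) [heading=270, move]
  PU: pen up
  -- iteration 5/5 --
  FD 1.3: (6,-8.3) -> (6,-9.6) [heading=270, move]
  PU: pen up
]
FD 8.2: (6,-9.6) -> (6,-17.8) [heading=270, move]
FD 12.6: (6,-17.8) -> (6,-30.4) [heading=270, move]
RT 74: heading 270 -> 196
Final: pos=(6,-30.4), heading=196, 3 segment(s) drawn

Segment endpoints: x in {6, 6}, y in {-4.4, -3.1, -1.5, 1}
xmin=6, ymin=-4.4, xmax=6, ymax=1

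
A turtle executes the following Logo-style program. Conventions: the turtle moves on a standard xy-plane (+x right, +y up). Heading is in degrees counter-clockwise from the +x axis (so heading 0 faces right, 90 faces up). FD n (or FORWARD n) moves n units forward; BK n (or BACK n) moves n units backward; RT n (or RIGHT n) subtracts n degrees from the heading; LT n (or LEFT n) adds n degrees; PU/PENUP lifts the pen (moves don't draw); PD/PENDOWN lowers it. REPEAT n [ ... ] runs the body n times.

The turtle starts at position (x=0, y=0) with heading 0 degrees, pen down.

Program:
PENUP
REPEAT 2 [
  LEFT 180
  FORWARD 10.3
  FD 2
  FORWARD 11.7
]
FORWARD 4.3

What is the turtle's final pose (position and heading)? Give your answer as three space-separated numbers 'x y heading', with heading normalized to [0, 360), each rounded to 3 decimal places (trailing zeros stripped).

Answer: 4.3 0 0

Derivation:
Executing turtle program step by step:
Start: pos=(0,0), heading=0, pen down
PU: pen up
REPEAT 2 [
  -- iteration 1/2 --
  LT 180: heading 0 -> 180
  FD 10.3: (0,0) -> (-10.3,0) [heading=180, move]
  FD 2: (-10.3,0) -> (-12.3,0) [heading=180, move]
  FD 11.7: (-12.3,0) -> (-24,0) [heading=180, move]
  -- iteration 2/2 --
  LT 180: heading 180 -> 0
  FD 10.3: (-24,0) -> (-13.7,0) [heading=0, move]
  FD 2: (-13.7,0) -> (-11.7,0) [heading=0, move]
  FD 11.7: (-11.7,0) -> (0,0) [heading=0, move]
]
FD 4.3: (0,0) -> (4.3,0) [heading=0, move]
Final: pos=(4.3,0), heading=0, 0 segment(s) drawn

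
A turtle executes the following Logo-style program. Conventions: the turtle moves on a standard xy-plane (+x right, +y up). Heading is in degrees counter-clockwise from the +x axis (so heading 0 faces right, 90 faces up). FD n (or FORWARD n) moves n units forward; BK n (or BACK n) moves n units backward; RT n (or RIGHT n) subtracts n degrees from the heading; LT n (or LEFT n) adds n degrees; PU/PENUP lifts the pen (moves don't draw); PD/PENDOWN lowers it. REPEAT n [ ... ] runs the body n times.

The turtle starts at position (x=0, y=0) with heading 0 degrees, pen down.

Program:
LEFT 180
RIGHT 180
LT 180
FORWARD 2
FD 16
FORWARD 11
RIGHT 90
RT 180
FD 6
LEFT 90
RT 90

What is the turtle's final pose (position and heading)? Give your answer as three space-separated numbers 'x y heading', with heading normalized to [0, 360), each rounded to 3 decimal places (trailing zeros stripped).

Executing turtle program step by step:
Start: pos=(0,0), heading=0, pen down
LT 180: heading 0 -> 180
RT 180: heading 180 -> 0
LT 180: heading 0 -> 180
FD 2: (0,0) -> (-2,0) [heading=180, draw]
FD 16: (-2,0) -> (-18,0) [heading=180, draw]
FD 11: (-18,0) -> (-29,0) [heading=180, draw]
RT 90: heading 180 -> 90
RT 180: heading 90 -> 270
FD 6: (-29,0) -> (-29,-6) [heading=270, draw]
LT 90: heading 270 -> 0
RT 90: heading 0 -> 270
Final: pos=(-29,-6), heading=270, 4 segment(s) drawn

Answer: -29 -6 270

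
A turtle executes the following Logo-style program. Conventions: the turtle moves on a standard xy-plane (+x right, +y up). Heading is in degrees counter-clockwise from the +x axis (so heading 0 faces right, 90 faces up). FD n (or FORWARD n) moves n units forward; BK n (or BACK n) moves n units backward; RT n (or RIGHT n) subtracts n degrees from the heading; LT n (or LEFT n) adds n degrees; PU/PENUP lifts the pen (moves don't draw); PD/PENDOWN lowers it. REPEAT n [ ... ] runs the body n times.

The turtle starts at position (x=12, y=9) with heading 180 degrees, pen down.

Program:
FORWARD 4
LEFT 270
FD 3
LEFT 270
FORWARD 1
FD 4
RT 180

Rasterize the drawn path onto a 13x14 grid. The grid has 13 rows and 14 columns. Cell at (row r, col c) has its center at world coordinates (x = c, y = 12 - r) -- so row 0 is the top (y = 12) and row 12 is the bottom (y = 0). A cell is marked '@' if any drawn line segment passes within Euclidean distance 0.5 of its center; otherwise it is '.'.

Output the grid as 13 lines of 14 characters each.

Segment 0: (12,9) -> (8,9)
Segment 1: (8,9) -> (8,12)
Segment 2: (8,12) -> (9,12)
Segment 3: (9,12) -> (13,12)

Answer: ........@@@@@@
........@.....
........@.....
........@@@@@.
..............
..............
..............
..............
..............
..............
..............
..............
..............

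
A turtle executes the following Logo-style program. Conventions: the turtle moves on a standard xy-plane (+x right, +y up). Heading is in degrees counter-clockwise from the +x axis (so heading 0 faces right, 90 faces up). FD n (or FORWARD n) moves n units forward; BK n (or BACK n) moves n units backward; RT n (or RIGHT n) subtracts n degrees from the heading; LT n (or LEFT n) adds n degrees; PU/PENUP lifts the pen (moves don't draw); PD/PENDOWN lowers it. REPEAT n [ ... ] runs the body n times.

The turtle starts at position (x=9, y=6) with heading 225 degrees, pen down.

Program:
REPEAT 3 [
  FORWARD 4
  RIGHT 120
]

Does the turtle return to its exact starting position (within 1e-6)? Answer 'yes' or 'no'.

Executing turtle program step by step:
Start: pos=(9,6), heading=225, pen down
REPEAT 3 [
  -- iteration 1/3 --
  FD 4: (9,6) -> (6.172,3.172) [heading=225, draw]
  RT 120: heading 225 -> 105
  -- iteration 2/3 --
  FD 4: (6.172,3.172) -> (5.136,7.035) [heading=105, draw]
  RT 120: heading 105 -> 345
  -- iteration 3/3 --
  FD 4: (5.136,7.035) -> (9,6) [heading=345, draw]
  RT 120: heading 345 -> 225
]
Final: pos=(9,6), heading=225, 3 segment(s) drawn

Start position: (9, 6)
Final position: (9, 6)
Distance = 0; < 1e-6 -> CLOSED

Answer: yes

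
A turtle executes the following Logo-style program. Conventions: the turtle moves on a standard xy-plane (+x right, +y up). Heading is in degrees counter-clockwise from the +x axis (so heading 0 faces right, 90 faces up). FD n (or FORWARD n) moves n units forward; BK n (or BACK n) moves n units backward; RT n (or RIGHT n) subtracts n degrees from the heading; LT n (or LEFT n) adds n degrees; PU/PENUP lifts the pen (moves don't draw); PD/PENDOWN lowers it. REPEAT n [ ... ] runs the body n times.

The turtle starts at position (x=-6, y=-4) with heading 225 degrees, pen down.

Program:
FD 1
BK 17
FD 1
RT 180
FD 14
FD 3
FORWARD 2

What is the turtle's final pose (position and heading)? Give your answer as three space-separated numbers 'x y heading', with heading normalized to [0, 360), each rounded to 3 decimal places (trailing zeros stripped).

Executing turtle program step by step:
Start: pos=(-6,-4), heading=225, pen down
FD 1: (-6,-4) -> (-6.707,-4.707) [heading=225, draw]
BK 17: (-6.707,-4.707) -> (5.314,7.314) [heading=225, draw]
FD 1: (5.314,7.314) -> (4.607,6.607) [heading=225, draw]
RT 180: heading 225 -> 45
FD 14: (4.607,6.607) -> (14.506,16.506) [heading=45, draw]
FD 3: (14.506,16.506) -> (16.627,18.627) [heading=45, draw]
FD 2: (16.627,18.627) -> (18.042,20.042) [heading=45, draw]
Final: pos=(18.042,20.042), heading=45, 6 segment(s) drawn

Answer: 18.042 20.042 45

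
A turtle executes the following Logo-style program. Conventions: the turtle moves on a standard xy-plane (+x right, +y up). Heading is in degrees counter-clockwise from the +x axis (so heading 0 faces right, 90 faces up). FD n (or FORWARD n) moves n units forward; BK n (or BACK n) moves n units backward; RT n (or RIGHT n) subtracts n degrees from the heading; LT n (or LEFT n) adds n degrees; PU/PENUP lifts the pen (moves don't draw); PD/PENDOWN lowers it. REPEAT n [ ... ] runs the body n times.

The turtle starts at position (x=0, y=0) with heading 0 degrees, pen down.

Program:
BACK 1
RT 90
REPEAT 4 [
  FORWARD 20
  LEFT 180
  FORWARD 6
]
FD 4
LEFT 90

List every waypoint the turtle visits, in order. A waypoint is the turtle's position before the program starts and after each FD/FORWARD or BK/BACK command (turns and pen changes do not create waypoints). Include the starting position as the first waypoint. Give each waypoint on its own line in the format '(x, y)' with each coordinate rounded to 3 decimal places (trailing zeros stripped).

Executing turtle program step by step:
Start: pos=(0,0), heading=0, pen down
BK 1: (0,0) -> (-1,0) [heading=0, draw]
RT 90: heading 0 -> 270
REPEAT 4 [
  -- iteration 1/4 --
  FD 20: (-1,0) -> (-1,-20) [heading=270, draw]
  LT 180: heading 270 -> 90
  FD 6: (-1,-20) -> (-1,-14) [heading=90, draw]
  -- iteration 2/4 --
  FD 20: (-1,-14) -> (-1,6) [heading=90, draw]
  LT 180: heading 90 -> 270
  FD 6: (-1,6) -> (-1,0) [heading=270, draw]
  -- iteration 3/4 --
  FD 20: (-1,0) -> (-1,-20) [heading=270, draw]
  LT 180: heading 270 -> 90
  FD 6: (-1,-20) -> (-1,-14) [heading=90, draw]
  -- iteration 4/4 --
  FD 20: (-1,-14) -> (-1,6) [heading=90, draw]
  LT 180: heading 90 -> 270
  FD 6: (-1,6) -> (-1,0) [heading=270, draw]
]
FD 4: (-1,0) -> (-1,-4) [heading=270, draw]
LT 90: heading 270 -> 0
Final: pos=(-1,-4), heading=0, 10 segment(s) drawn
Waypoints (11 total):
(0, 0)
(-1, 0)
(-1, -20)
(-1, -14)
(-1, 6)
(-1, 0)
(-1, -20)
(-1, -14)
(-1, 6)
(-1, 0)
(-1, -4)

Answer: (0, 0)
(-1, 0)
(-1, -20)
(-1, -14)
(-1, 6)
(-1, 0)
(-1, -20)
(-1, -14)
(-1, 6)
(-1, 0)
(-1, -4)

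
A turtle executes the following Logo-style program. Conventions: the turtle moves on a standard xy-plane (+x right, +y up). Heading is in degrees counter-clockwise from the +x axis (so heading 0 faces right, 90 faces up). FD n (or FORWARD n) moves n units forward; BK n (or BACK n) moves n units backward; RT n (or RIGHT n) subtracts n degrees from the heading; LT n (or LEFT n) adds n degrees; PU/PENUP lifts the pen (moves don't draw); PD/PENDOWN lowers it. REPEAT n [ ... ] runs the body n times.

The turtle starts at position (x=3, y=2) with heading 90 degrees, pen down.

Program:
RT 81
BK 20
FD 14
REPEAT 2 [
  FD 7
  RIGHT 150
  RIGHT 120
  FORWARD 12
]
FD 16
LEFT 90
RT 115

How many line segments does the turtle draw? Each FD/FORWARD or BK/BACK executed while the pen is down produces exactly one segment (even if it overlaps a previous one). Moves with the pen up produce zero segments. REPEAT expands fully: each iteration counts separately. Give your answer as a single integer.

Executing turtle program step by step:
Start: pos=(3,2), heading=90, pen down
RT 81: heading 90 -> 9
BK 20: (3,2) -> (-16.754,-1.129) [heading=9, draw]
FD 14: (-16.754,-1.129) -> (-2.926,1.061) [heading=9, draw]
REPEAT 2 [
  -- iteration 1/2 --
  FD 7: (-2.926,1.061) -> (3.988,2.156) [heading=9, draw]
  RT 150: heading 9 -> 219
  RT 120: heading 219 -> 99
  FD 12: (3.988,2.156) -> (2.11,14.009) [heading=99, draw]
  -- iteration 2/2 --
  FD 7: (2.11,14.009) -> (1.015,20.923) [heading=99, draw]
  RT 150: heading 99 -> 309
  RT 120: heading 309 -> 189
  FD 12: (1.015,20.923) -> (-10.837,19.045) [heading=189, draw]
]
FD 16: (-10.837,19.045) -> (-26.64,16.542) [heading=189, draw]
LT 90: heading 189 -> 279
RT 115: heading 279 -> 164
Final: pos=(-26.64,16.542), heading=164, 7 segment(s) drawn
Segments drawn: 7

Answer: 7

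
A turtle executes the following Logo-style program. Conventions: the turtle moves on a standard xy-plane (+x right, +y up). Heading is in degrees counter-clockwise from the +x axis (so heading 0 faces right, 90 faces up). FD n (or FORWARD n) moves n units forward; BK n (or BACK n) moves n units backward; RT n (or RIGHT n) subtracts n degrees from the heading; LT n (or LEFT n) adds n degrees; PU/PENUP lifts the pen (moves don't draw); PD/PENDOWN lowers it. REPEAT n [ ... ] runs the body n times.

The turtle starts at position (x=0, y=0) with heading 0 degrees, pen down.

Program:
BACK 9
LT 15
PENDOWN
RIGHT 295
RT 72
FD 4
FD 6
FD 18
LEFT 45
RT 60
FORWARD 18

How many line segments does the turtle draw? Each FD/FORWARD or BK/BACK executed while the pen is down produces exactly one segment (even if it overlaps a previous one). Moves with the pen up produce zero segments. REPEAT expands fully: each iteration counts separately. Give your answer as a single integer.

Answer: 5

Derivation:
Executing turtle program step by step:
Start: pos=(0,0), heading=0, pen down
BK 9: (0,0) -> (-9,0) [heading=0, draw]
LT 15: heading 0 -> 15
PD: pen down
RT 295: heading 15 -> 80
RT 72: heading 80 -> 8
FD 4: (-9,0) -> (-5.039,0.557) [heading=8, draw]
FD 6: (-5.039,0.557) -> (0.903,1.392) [heading=8, draw]
FD 18: (0.903,1.392) -> (18.728,3.897) [heading=8, draw]
LT 45: heading 8 -> 53
RT 60: heading 53 -> 353
FD 18: (18.728,3.897) -> (36.593,1.703) [heading=353, draw]
Final: pos=(36.593,1.703), heading=353, 5 segment(s) drawn
Segments drawn: 5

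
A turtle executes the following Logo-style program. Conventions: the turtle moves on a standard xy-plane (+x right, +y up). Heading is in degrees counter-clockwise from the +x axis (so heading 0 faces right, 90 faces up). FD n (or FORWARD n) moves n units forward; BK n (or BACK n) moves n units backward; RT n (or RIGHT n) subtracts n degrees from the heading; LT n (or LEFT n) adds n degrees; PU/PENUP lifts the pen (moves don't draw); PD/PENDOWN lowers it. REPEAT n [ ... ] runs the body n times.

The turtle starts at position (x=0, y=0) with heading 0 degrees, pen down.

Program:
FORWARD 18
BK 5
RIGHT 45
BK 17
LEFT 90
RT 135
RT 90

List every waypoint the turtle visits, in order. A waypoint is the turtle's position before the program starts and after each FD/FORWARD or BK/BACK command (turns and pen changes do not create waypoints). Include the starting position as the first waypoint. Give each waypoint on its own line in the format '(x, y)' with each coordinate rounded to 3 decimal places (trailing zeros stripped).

Executing turtle program step by step:
Start: pos=(0,0), heading=0, pen down
FD 18: (0,0) -> (18,0) [heading=0, draw]
BK 5: (18,0) -> (13,0) [heading=0, draw]
RT 45: heading 0 -> 315
BK 17: (13,0) -> (0.979,12.021) [heading=315, draw]
LT 90: heading 315 -> 45
RT 135: heading 45 -> 270
RT 90: heading 270 -> 180
Final: pos=(0.979,12.021), heading=180, 3 segment(s) drawn
Waypoints (4 total):
(0, 0)
(18, 0)
(13, 0)
(0.979, 12.021)

Answer: (0, 0)
(18, 0)
(13, 0)
(0.979, 12.021)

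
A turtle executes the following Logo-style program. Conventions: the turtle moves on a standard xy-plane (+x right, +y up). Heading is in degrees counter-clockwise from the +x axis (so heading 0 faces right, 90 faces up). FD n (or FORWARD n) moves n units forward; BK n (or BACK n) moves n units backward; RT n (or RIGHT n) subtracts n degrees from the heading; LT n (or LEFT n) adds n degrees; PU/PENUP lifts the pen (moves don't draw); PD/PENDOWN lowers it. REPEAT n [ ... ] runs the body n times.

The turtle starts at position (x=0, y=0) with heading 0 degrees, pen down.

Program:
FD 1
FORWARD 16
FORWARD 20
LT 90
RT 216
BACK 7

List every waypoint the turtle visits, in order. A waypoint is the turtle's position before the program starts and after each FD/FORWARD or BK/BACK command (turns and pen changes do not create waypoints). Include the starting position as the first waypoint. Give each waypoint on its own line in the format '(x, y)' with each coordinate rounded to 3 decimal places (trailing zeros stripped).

Answer: (0, 0)
(1, 0)
(17, 0)
(37, 0)
(41.114, 5.663)

Derivation:
Executing turtle program step by step:
Start: pos=(0,0), heading=0, pen down
FD 1: (0,0) -> (1,0) [heading=0, draw]
FD 16: (1,0) -> (17,0) [heading=0, draw]
FD 20: (17,0) -> (37,0) [heading=0, draw]
LT 90: heading 0 -> 90
RT 216: heading 90 -> 234
BK 7: (37,0) -> (41.114,5.663) [heading=234, draw]
Final: pos=(41.114,5.663), heading=234, 4 segment(s) drawn
Waypoints (5 total):
(0, 0)
(1, 0)
(17, 0)
(37, 0)
(41.114, 5.663)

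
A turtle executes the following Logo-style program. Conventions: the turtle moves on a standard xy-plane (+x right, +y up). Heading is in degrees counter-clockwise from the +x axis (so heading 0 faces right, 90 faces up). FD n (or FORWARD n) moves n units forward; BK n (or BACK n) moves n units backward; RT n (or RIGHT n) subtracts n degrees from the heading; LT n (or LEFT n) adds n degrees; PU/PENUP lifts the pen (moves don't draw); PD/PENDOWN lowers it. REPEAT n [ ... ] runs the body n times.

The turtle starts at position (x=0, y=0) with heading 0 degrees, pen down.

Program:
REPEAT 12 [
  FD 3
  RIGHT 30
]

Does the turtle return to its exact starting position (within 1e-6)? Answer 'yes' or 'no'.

Answer: yes

Derivation:
Executing turtle program step by step:
Start: pos=(0,0), heading=0, pen down
REPEAT 12 [
  -- iteration 1/12 --
  FD 3: (0,0) -> (3,0) [heading=0, draw]
  RT 30: heading 0 -> 330
  -- iteration 2/12 --
  FD 3: (3,0) -> (5.598,-1.5) [heading=330, draw]
  RT 30: heading 330 -> 300
  -- iteration 3/12 --
  FD 3: (5.598,-1.5) -> (7.098,-4.098) [heading=300, draw]
  RT 30: heading 300 -> 270
  -- iteration 4/12 --
  FD 3: (7.098,-4.098) -> (7.098,-7.098) [heading=270, draw]
  RT 30: heading 270 -> 240
  -- iteration 5/12 --
  FD 3: (7.098,-7.098) -> (5.598,-9.696) [heading=240, draw]
  RT 30: heading 240 -> 210
  -- iteration 6/12 --
  FD 3: (5.598,-9.696) -> (3,-11.196) [heading=210, draw]
  RT 30: heading 210 -> 180
  -- iteration 7/12 --
  FD 3: (3,-11.196) -> (0,-11.196) [heading=180, draw]
  RT 30: heading 180 -> 150
  -- iteration 8/12 --
  FD 3: (0,-11.196) -> (-2.598,-9.696) [heading=150, draw]
  RT 30: heading 150 -> 120
  -- iteration 9/12 --
  FD 3: (-2.598,-9.696) -> (-4.098,-7.098) [heading=120, draw]
  RT 30: heading 120 -> 90
  -- iteration 10/12 --
  FD 3: (-4.098,-7.098) -> (-4.098,-4.098) [heading=90, draw]
  RT 30: heading 90 -> 60
  -- iteration 11/12 --
  FD 3: (-4.098,-4.098) -> (-2.598,-1.5) [heading=60, draw]
  RT 30: heading 60 -> 30
  -- iteration 12/12 --
  FD 3: (-2.598,-1.5) -> (0,0) [heading=30, draw]
  RT 30: heading 30 -> 0
]
Final: pos=(0,0), heading=0, 12 segment(s) drawn

Start position: (0, 0)
Final position: (0, 0)
Distance = 0; < 1e-6 -> CLOSED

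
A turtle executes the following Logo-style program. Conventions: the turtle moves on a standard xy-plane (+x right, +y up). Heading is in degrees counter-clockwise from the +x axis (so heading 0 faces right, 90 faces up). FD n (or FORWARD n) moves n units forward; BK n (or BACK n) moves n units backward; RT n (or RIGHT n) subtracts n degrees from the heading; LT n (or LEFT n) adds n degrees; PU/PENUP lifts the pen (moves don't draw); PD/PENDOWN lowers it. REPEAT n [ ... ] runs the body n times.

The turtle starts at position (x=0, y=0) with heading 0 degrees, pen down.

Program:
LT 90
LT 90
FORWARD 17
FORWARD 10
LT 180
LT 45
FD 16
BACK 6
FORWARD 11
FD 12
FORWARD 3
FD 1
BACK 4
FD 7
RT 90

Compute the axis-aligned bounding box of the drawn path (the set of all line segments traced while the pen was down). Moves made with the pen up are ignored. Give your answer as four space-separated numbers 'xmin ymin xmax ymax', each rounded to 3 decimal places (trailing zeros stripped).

Answer: -27 0 1.284 28.284

Derivation:
Executing turtle program step by step:
Start: pos=(0,0), heading=0, pen down
LT 90: heading 0 -> 90
LT 90: heading 90 -> 180
FD 17: (0,0) -> (-17,0) [heading=180, draw]
FD 10: (-17,0) -> (-27,0) [heading=180, draw]
LT 180: heading 180 -> 0
LT 45: heading 0 -> 45
FD 16: (-27,0) -> (-15.686,11.314) [heading=45, draw]
BK 6: (-15.686,11.314) -> (-19.929,7.071) [heading=45, draw]
FD 11: (-19.929,7.071) -> (-12.151,14.849) [heading=45, draw]
FD 12: (-12.151,14.849) -> (-3.665,23.335) [heading=45, draw]
FD 3: (-3.665,23.335) -> (-1.544,25.456) [heading=45, draw]
FD 1: (-1.544,25.456) -> (-0.837,26.163) [heading=45, draw]
BK 4: (-0.837,26.163) -> (-3.665,23.335) [heading=45, draw]
FD 7: (-3.665,23.335) -> (1.284,28.284) [heading=45, draw]
RT 90: heading 45 -> 315
Final: pos=(1.284,28.284), heading=315, 10 segment(s) drawn

Segment endpoints: x in {-27, -19.929, -17, -15.686, -12.151, -3.665, -1.544, -0.837, 0, 1.284}, y in {0, 0, 0, 7.071, 11.314, 14.849, 23.335, 25.456, 26.163, 28.284}
xmin=-27, ymin=0, xmax=1.284, ymax=28.284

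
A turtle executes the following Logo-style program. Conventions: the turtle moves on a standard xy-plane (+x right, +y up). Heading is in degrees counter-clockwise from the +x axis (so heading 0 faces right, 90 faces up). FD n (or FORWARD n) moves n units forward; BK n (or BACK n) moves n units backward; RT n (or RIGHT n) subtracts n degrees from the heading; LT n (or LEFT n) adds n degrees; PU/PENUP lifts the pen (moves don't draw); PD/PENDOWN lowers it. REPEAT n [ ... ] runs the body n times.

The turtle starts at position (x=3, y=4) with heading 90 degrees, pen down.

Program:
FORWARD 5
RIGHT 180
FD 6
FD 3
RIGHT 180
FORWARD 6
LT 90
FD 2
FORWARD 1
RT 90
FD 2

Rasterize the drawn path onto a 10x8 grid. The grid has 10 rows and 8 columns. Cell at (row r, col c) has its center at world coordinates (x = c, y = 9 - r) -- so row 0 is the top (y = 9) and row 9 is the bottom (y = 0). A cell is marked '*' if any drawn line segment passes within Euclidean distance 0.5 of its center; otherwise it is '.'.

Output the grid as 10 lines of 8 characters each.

Segment 0: (3,4) -> (3,9)
Segment 1: (3,9) -> (3,3)
Segment 2: (3,3) -> (3,0)
Segment 3: (3,0) -> (3,6)
Segment 4: (3,6) -> (1,6)
Segment 5: (1,6) -> (0,6)
Segment 6: (0,6) -> (-0,8)

Answer: ...*....
*..*....
*..*....
****....
...*....
...*....
...*....
...*....
...*....
...*....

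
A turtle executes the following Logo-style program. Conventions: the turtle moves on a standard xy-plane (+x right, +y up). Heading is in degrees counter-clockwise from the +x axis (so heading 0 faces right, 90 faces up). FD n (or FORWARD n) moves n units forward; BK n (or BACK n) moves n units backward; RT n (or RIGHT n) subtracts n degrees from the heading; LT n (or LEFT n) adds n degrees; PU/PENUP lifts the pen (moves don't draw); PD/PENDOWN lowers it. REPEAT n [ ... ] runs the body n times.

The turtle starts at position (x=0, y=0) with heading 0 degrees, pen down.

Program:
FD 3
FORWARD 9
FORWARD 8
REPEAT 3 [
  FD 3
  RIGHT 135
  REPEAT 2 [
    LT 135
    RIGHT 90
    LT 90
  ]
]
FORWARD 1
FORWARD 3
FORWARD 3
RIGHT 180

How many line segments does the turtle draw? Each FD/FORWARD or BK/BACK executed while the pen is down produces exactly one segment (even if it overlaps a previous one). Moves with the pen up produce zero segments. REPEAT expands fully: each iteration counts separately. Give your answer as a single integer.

Answer: 9

Derivation:
Executing turtle program step by step:
Start: pos=(0,0), heading=0, pen down
FD 3: (0,0) -> (3,0) [heading=0, draw]
FD 9: (3,0) -> (12,0) [heading=0, draw]
FD 8: (12,0) -> (20,0) [heading=0, draw]
REPEAT 3 [
  -- iteration 1/3 --
  FD 3: (20,0) -> (23,0) [heading=0, draw]
  RT 135: heading 0 -> 225
  REPEAT 2 [
    -- iteration 1/2 --
    LT 135: heading 225 -> 0
    RT 90: heading 0 -> 270
    LT 90: heading 270 -> 0
    -- iteration 2/2 --
    LT 135: heading 0 -> 135
    RT 90: heading 135 -> 45
    LT 90: heading 45 -> 135
  ]
  -- iteration 2/3 --
  FD 3: (23,0) -> (20.879,2.121) [heading=135, draw]
  RT 135: heading 135 -> 0
  REPEAT 2 [
    -- iteration 1/2 --
    LT 135: heading 0 -> 135
    RT 90: heading 135 -> 45
    LT 90: heading 45 -> 135
    -- iteration 2/2 --
    LT 135: heading 135 -> 270
    RT 90: heading 270 -> 180
    LT 90: heading 180 -> 270
  ]
  -- iteration 3/3 --
  FD 3: (20.879,2.121) -> (20.879,-0.879) [heading=270, draw]
  RT 135: heading 270 -> 135
  REPEAT 2 [
    -- iteration 1/2 --
    LT 135: heading 135 -> 270
    RT 90: heading 270 -> 180
    LT 90: heading 180 -> 270
    -- iteration 2/2 --
    LT 135: heading 270 -> 45
    RT 90: heading 45 -> 315
    LT 90: heading 315 -> 45
  ]
]
FD 1: (20.879,-0.879) -> (21.586,-0.172) [heading=45, draw]
FD 3: (21.586,-0.172) -> (23.707,1.95) [heading=45, draw]
FD 3: (23.707,1.95) -> (25.828,4.071) [heading=45, draw]
RT 180: heading 45 -> 225
Final: pos=(25.828,4.071), heading=225, 9 segment(s) drawn
Segments drawn: 9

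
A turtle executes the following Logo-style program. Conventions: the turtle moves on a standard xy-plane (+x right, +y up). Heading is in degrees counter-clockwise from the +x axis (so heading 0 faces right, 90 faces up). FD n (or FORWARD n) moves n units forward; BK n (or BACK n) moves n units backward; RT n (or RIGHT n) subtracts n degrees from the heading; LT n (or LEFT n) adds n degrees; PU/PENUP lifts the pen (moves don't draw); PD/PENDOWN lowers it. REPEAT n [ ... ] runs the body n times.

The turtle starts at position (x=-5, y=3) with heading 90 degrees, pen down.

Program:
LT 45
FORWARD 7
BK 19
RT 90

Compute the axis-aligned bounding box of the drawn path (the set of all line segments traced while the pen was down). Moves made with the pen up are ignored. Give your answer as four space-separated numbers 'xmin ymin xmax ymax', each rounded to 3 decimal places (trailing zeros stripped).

Executing turtle program step by step:
Start: pos=(-5,3), heading=90, pen down
LT 45: heading 90 -> 135
FD 7: (-5,3) -> (-9.95,7.95) [heading=135, draw]
BK 19: (-9.95,7.95) -> (3.485,-5.485) [heading=135, draw]
RT 90: heading 135 -> 45
Final: pos=(3.485,-5.485), heading=45, 2 segment(s) drawn

Segment endpoints: x in {-9.95, -5, 3.485}, y in {-5.485, 3, 7.95}
xmin=-9.95, ymin=-5.485, xmax=3.485, ymax=7.95

Answer: -9.95 -5.485 3.485 7.95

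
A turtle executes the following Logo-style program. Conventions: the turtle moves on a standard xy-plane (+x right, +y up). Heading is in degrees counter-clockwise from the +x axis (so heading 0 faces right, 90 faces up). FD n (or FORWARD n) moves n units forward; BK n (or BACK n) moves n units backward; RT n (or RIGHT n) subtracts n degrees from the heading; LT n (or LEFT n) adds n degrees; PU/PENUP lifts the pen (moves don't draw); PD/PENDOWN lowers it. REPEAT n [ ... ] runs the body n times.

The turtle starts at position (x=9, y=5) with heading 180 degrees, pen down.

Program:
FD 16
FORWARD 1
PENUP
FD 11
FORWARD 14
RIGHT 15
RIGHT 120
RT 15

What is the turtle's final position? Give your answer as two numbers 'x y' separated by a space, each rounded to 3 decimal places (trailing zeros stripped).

Executing turtle program step by step:
Start: pos=(9,5), heading=180, pen down
FD 16: (9,5) -> (-7,5) [heading=180, draw]
FD 1: (-7,5) -> (-8,5) [heading=180, draw]
PU: pen up
FD 11: (-8,5) -> (-19,5) [heading=180, move]
FD 14: (-19,5) -> (-33,5) [heading=180, move]
RT 15: heading 180 -> 165
RT 120: heading 165 -> 45
RT 15: heading 45 -> 30
Final: pos=(-33,5), heading=30, 2 segment(s) drawn

Answer: -33 5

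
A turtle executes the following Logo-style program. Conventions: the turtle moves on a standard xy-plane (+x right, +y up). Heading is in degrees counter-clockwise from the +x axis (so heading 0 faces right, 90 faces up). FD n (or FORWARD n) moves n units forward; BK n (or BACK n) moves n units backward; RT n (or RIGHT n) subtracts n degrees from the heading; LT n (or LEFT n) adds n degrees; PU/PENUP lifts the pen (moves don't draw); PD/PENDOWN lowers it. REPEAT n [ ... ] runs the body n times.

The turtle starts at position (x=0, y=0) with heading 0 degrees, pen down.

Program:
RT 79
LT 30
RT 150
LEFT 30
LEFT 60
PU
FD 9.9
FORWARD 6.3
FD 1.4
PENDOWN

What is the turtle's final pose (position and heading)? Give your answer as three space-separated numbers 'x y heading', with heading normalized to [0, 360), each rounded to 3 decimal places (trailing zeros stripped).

Answer: -5.73 -16.641 251

Derivation:
Executing turtle program step by step:
Start: pos=(0,0), heading=0, pen down
RT 79: heading 0 -> 281
LT 30: heading 281 -> 311
RT 150: heading 311 -> 161
LT 30: heading 161 -> 191
LT 60: heading 191 -> 251
PU: pen up
FD 9.9: (0,0) -> (-3.223,-9.361) [heading=251, move]
FD 6.3: (-3.223,-9.361) -> (-5.274,-15.317) [heading=251, move]
FD 1.4: (-5.274,-15.317) -> (-5.73,-16.641) [heading=251, move]
PD: pen down
Final: pos=(-5.73,-16.641), heading=251, 0 segment(s) drawn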